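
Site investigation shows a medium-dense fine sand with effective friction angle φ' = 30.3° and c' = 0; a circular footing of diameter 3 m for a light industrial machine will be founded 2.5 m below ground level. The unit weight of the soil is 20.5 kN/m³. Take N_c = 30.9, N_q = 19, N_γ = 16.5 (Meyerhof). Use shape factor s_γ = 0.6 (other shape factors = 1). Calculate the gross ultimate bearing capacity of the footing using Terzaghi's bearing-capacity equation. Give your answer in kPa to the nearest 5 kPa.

q = γ·D_f = 20.5 × 2.5 = 51.25 kPa.
q·N_q = 51.25 × 19 = 973.75 kPa
0.5·γ·B·N_γ·s_γ = 0.5 × 20.5 × 3 × 16.5 × 0.6 = 304.43 kPa
q_ult = 973.75 + 304.43 = 1278.2 kPa.

q_ult ≈ 1280 kPa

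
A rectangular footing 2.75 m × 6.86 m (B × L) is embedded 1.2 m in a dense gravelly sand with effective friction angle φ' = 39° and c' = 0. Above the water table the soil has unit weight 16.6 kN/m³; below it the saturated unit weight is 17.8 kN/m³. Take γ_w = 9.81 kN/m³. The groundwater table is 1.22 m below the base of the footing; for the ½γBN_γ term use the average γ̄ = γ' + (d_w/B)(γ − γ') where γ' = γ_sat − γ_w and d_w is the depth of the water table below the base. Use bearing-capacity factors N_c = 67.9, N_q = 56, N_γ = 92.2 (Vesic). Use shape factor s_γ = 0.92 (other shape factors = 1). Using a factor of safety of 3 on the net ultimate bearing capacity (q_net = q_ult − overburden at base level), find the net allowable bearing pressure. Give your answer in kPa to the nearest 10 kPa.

Effective surcharge at the founding depth q = γ·D_f = 16.6 × 1.2 = 19.92 kPa.
With d_w = 1.22 m < B, γ̄ = 7.99 + (1.22/2.75) × (16.6 − 7.99) = 11.81 kN/m³.
q_ult = q·N_q + 0.5·γ·B·N_γ·s_γ
     = 19.92 × 56 + 0.5 × 11.81 × 2.75 × 92.2 × 0.92
     = 1115.5 + 1377.4 = 2492.9 kPa.
q_net = 2492.9 − 19.92 = 2473 kPa.
q_all(net) = 2473 / 3 = 824.33 kPa.

q_all(net) ≈ 820 kPa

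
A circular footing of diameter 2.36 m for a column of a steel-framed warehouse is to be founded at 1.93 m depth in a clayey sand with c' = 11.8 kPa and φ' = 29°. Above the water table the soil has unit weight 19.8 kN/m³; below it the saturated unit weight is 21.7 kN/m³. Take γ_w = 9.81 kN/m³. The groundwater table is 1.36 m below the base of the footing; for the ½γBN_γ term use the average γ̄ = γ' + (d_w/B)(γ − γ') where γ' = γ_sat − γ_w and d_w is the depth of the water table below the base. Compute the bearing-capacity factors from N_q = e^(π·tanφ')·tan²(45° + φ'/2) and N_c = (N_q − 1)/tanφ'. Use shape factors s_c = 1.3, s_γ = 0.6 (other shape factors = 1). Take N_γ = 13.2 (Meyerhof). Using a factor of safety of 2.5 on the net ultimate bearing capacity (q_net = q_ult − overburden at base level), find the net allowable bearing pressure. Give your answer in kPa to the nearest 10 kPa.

N_q = e^(π·tan29°)·tan²(59.5°) = 16.44; N_c = (N_q − 1)/tanφ' = 27.86.
Effective surcharge at the founding depth q = γ·D_f = 19.8 × 1.93 = 38.214 kPa.
With d_w = 1.36 m < B, γ̄ = 11.89 + (1.36/2.36) × (19.8 − 11.89) = 16.448 kN/m³.
q_ult = c·N_c·s_c + q·N_q + 0.5·γ·B·N_γ·s_γ
     = 11.8 × 27.86 × 1.3 + 38.214 × 16.443 + 0.5 × 16.448 × 2.36 × 13.2 × 0.6
     = 427.38 + 628.36 + 153.72 = 1209.5 kPa.
q_net = 1209.5 − 38.214 = 1171.2 kPa.
q_all(net) = 1171.2 / 2.5 = 468.5 kPa.

q_all(net) ≈ 470 kPa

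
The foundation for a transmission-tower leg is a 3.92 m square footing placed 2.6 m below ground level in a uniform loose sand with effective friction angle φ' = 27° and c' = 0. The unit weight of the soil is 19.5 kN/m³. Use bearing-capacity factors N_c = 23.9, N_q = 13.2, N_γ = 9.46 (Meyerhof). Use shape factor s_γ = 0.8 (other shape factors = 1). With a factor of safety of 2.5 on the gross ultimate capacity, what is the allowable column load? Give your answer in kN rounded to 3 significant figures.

P_all ≈ 5890 kN

q = γ·D_f = 19.5 × 2.6 = 50.7 kPa.
q·N_q = 50.7 × 13.2 = 669.24 kPa
0.5·γ·B·N_γ·s_γ = 0.5 × 19.5 × 3.92 × 9.46 × 0.8 = 289.25 kPa
q_ult = 669.24 + 289.25 = 958.49 kPa.
Gross allowable pressure q_all = 958.49 / 2.5 = 383.4 kPa.
Footing area = 15.3664 m², so allowable column load = 383.4 × 15.3664 = 5891.4 kN.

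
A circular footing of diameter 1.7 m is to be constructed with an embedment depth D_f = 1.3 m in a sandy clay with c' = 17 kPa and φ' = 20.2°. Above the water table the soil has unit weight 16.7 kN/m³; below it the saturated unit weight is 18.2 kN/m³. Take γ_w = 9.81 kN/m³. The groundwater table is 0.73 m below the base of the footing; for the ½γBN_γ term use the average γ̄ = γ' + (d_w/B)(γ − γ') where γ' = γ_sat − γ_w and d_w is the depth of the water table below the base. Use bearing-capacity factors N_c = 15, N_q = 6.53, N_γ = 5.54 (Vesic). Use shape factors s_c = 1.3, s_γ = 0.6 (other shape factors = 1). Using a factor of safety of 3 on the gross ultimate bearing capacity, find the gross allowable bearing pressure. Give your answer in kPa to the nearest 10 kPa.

q = γ·D_f = 16.7 × 1.3 = 21.71 kPa.
γ' = 8.39 kN/m³; averaging over the depth B below the base, γ̄ = γ' + (d_w/B)(γ − γ') = 11.958 kN/m³.
c·N_c·s_c = 17 × 15 × 1.3 = 331.5 kPa
q·N_q = 21.71 × 6.53 = 141.77 kPa
0.5·γ·B·N_γ·s_γ = 0.5 × 11.958 × 1.7 × 5.54 × 0.6 = 33.787 kPa
q_ult = 331.5 + 141.77 + 33.787 = 507.05 kPa.
q_all = 507.05 / 3 = 169.02 kPa.

q_all ≈ 170 kPa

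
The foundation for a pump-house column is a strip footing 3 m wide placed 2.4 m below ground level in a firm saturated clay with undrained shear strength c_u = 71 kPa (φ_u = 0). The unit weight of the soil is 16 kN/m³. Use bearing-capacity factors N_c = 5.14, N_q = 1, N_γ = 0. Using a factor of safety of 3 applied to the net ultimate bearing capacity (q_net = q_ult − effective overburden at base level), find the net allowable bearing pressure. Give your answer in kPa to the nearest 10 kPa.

q_all(net) ≈ 120 kPa

q = γ·D_f = 16 × 2.4 = 38.4 kPa.
c·N_c = 71 × 5.14 = 364.94 kPa
q·N_q = 38.4 × 1 = 38.4 kPa
q_ult = 364.94 + 38.4 = 403.34 kPa.
Net ultimate: q_net = 403.34 − 38.4 = 364.94 kPa.
q_all(net) = 364.94 / 3 = 121.65 kPa.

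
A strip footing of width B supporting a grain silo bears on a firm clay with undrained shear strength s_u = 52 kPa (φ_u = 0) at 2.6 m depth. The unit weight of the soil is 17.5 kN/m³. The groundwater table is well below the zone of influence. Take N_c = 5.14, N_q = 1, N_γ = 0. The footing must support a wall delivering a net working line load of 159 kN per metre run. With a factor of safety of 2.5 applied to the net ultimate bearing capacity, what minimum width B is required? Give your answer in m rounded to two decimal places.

B = 1.49 m

Overburden at base level: q = 17.5 × 2.6 = 45.5 kPa.
Cohesion term c·N_c = 52 × 5.14 = 267.28 kPa; surcharge term q·N_q = 45.5 × 1 = 45.5 kPa.
q_ult = 267.28 + 45.5 = 312.78 kPa.
For φ = 0 the ½γBN_γ term vanishes, so q_ult is independent of B. q_net = 312.78 − 45.5 = 267.28 kPa; q_all(net) = 267.28/2.5 = 106.91 kPa.
Required width B = w / q_all(net) = 159 / 106.91 = 1.487 m.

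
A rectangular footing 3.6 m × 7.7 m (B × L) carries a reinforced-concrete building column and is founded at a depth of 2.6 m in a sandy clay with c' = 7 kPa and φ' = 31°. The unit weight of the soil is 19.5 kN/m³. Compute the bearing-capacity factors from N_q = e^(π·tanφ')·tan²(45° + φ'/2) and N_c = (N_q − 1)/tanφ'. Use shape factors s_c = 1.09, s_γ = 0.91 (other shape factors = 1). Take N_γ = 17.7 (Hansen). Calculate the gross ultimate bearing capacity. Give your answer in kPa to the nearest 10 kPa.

tan31° = 0.6009, so N_q = e^(π×0.6009)·tan²(60.5°) = 6.604 × 3.124 = 20.63.
N_c = (20.63 − 1)/tan31° = 32.67.
Effective surcharge at the founding depth q = γ·D_f = 19.5 × 2.6 = 50.7 kPa.
q_ult = c·N_c·s_c + q·N_q + 0.5·γ·B·N_γ·s_γ
     = 7 × 32.671 × 1.09 + 50.7 × 20.631 + 0.5 × 19.5 × 3.6 × 17.7 × 0.91
     = 249.28 + 1046 + 565.36 = 1860.6 kPa.

q_ult ≈ 1860 kPa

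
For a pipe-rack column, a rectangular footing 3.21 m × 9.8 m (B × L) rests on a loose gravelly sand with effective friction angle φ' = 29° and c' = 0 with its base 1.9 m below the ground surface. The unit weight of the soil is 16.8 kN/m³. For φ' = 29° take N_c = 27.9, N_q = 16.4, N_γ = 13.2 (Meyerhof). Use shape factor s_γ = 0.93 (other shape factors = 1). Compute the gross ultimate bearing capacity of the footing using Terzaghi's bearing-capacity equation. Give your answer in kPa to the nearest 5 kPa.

Effective surcharge at the founding depth q = γ·D_f = 16.8 × 1.9 = 31.92 kPa.
q_ult = q·N_q + 0.5·γ·B·N_γ·s_γ
     = 31.92 × 16.4 + 0.5 × 16.8 × 3.21 × 13.2 × 0.93
     = 523.49 + 331.01 = 854.5 kPa.

q_ult ≈ 855 kPa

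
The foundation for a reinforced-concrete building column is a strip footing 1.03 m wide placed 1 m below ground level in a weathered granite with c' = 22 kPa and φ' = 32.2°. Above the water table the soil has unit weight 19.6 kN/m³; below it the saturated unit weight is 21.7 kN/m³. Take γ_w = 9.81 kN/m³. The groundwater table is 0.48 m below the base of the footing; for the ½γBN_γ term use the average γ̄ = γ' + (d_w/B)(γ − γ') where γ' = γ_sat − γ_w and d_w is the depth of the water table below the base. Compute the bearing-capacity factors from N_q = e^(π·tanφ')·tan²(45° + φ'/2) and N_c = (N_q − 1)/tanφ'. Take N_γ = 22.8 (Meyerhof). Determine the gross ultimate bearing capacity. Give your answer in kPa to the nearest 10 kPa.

q_ult ≈ 1440 kPa

tan32.2° = 0.6297, so N_q = e^(π×0.6297)·tan²(61.1°) = 7.231 × 3.282 = 23.73.
N_c = (23.73 − 1)/tan32.2° = 36.09.
Overburden at base level: q = 19.6 × 1 = 19.6 kPa.
The water table is 0.48 m below the base (< B = 1.03 m), so the ½γBN_γ term uses γ̄ = γ' + (d_w/B)(γ − γ') = 11.89 + (0.48/1.03)(19.6 − 11.89) = 15.483 kN/m³.
Cohesion term c·N_c = 22 × 36.092 = 794.03 kPa; surcharge term q·N_q = 19.6 × 23.728 = 465.08 kPa; self-weight term 0.5·γ·B·N_γ = 0.5 × 15.483 × 1.03 × 22.8 = 181.8 kPa.
q_ult = 794.03 + 465.08 + 181.8 = 1440.9 kPa.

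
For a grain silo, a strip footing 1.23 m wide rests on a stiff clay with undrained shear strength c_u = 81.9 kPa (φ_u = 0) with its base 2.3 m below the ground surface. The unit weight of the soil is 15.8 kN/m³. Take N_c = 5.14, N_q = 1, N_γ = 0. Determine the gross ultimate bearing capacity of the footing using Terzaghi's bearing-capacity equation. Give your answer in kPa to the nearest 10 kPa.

q_ult ≈ 460 kPa

Overburden at base level: q = 15.8 × 2.3 = 36.34 kPa.
Cohesion term c·N_c = 81.9 × 5.14 = 420.97 kPa; surcharge term q·N_q = 36.34 × 1 = 36.34 kPa.
q_ult = 420.97 + 36.34 = 457.31 kPa.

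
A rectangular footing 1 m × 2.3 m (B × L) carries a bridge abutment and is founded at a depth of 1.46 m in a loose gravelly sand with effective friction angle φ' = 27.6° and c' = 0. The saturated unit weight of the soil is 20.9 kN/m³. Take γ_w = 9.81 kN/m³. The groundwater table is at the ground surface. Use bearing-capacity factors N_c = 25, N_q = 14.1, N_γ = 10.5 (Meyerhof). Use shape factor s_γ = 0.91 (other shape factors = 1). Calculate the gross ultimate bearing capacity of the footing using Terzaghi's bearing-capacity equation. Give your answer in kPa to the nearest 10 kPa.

Water table at ground surface, so effective unit weight γ' = 20.9 − 9.81 = 11.09 kN/m³ is used throughout; overburden q = 11.09 × 1.46 = 16.191 kPa; the same γ' applies in the ½γBN_γ term.
Surcharge term q·N_q = 16.191 × 14.1 = 228.3 kPa; self-weight term 0.5·γ·B·N_γ·s_γ = 0.5 × 11.09 × 1 × 10.5 × 0.91 = 52.982 kPa.
q_ult = 228.3 + 52.982 = 281.28 kPa.

q_ult ≈ 280 kPa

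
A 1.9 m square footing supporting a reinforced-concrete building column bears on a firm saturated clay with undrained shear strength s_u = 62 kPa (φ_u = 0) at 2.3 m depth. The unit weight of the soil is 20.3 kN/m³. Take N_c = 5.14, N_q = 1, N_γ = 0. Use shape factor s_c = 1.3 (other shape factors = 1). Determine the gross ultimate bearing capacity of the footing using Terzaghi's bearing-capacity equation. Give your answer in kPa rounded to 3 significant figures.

q_ult ≈ 461 kPa

Effective surcharge at the founding depth q = γ·D_f = 20.3 × 2.3 = 46.69 kPa.
q_ult = c·N_c·s_c + q·N_q
     = 62 × 5.14 × 1.3 + 46.69 × 1
     = 414.28 + 46.69 = 460.97 kPa.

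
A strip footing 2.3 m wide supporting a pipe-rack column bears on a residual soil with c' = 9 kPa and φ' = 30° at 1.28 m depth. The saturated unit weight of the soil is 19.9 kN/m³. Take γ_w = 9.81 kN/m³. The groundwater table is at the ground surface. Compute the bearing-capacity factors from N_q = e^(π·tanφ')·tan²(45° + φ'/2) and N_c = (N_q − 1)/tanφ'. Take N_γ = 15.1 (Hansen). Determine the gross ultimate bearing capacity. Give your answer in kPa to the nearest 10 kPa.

q_ult ≈ 680 kPa

tan30° = 0.5774, so N_q = e^(π×0.5774)·tan²(60°) = 6.134 × 3.0 = 18.4.
N_c = (18.4 − 1)/tan30° = 30.14.
γ' = 19.9 − 9.81 = 10.09 kN/m³ (submerged throughout). q = 10.09 × 1.28 = 12.915 kPa; the same γ' applies in the ½γBN_γ term.
c·N_c = 9 × 30.14 = 271.26 kPa
q·N_q = 12.915 × 18.401 = 237.65 kPa
0.5·γ·B·N_γ = 0.5 × 10.09 × 2.3 × 15.1 = 175.21 kPa
q_ult = 271.26 + 237.65 + 175.21 = 684.12 kPa.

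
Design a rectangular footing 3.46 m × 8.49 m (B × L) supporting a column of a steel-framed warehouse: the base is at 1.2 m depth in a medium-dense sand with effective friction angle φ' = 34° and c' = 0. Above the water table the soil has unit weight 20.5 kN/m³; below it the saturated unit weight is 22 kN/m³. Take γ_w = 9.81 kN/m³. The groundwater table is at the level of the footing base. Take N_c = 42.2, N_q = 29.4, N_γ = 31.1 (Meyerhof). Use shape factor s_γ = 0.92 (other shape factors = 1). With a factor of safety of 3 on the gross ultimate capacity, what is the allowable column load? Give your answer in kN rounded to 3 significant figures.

Overburden at base level: q = 20.5 × 1.2 = 24.6 kPa.
Below the base the soil is submerged, so the ½γBN_γ term uses γ' = 22 − 9.81 = 12.19 kN/m³.
Surcharge term q·N_q = 24.6 × 29.4 = 723.24 kPa; self-weight term 0.5·γ·B·N_γ·s_γ = 0.5 × 12.19 × 3.46 × 31.1 × 0.92 = 603.39 kPa.
q_ult = 723.24 + 603.39 = 1326.6 kPa.
Gross allowable pressure q_all = 1326.6 / 3 = 442.21 kPa.
Footing area = 29.3754 m², so allowable column load = 442.21 × 29.3754 = 12990 kN.

P_all ≈ 13000 kN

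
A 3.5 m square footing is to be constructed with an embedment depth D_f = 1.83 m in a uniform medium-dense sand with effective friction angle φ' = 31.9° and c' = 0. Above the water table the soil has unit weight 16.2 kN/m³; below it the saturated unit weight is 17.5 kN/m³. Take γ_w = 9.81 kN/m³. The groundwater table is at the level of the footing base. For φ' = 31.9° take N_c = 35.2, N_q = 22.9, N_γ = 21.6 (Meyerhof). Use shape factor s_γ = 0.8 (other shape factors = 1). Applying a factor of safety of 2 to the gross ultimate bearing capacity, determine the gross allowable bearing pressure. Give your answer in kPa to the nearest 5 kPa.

q_all ≈ 455 kPa

Overburden at base level: q = 16.2 × 1.83 = 29.646 kPa.
Below the base the soil is submerged, so the ½γBN_γ term uses γ' = 17.5 − 9.81 = 7.69 kN/m³.
Surcharge term q·N_q = 29.646 × 22.9 = 678.89 kPa; self-weight term 0.5·γ·B·N_γ·s_γ = 0.5 × 7.69 × 3.5 × 21.6 × 0.8 = 232.55 kPa.
q_ult = 678.89 + 232.55 = 911.44 kPa.
q_all = q_ult / FS = 911.44 / 2 = 455.72 kPa.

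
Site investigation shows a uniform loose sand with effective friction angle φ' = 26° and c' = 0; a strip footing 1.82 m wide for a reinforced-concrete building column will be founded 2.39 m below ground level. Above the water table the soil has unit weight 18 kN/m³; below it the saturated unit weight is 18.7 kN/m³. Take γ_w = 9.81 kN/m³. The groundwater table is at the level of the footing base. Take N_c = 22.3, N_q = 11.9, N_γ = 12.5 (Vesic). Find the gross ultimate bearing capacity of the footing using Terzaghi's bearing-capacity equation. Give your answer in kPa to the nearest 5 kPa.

q_ult ≈ 615 kPa

Effective surcharge at the founding depth q = γ·D_f = 18 × 2.39 = 43.02 kPa.
The water table coincides with the base, so in the self-weight term γ → γ' = 8.89 kN/m³.
q_ult = q·N_q + 0.5·γ·B·N_γ
     = 43.02 × 11.9 + 0.5 × 8.89 × 1.82 × 12.5
     = 511.94 + 101.12 = 613.06 kPa.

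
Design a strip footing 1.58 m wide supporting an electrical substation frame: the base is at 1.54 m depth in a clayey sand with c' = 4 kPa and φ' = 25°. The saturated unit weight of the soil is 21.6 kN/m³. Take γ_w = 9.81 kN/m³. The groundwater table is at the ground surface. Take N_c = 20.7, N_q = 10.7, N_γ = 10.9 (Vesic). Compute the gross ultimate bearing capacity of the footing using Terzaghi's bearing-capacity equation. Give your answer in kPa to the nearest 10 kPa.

γ' = 21.6 − 9.81 = 11.79 kN/m³ (submerged throughout). q = 11.79 × 1.54 = 18.157 kPa; the same γ' applies in the ½γBN_γ term.
c·N_c = 4 × 20.7 = 82.8 kPa
q·N_q = 18.157 × 10.7 = 194.28 kPa
0.5·γ·B·N_γ = 0.5 × 11.79 × 1.58 × 10.9 = 101.52 kPa
q_ult = 82.8 + 194.28 + 101.52 = 378.6 kPa.

q_ult ≈ 380 kPa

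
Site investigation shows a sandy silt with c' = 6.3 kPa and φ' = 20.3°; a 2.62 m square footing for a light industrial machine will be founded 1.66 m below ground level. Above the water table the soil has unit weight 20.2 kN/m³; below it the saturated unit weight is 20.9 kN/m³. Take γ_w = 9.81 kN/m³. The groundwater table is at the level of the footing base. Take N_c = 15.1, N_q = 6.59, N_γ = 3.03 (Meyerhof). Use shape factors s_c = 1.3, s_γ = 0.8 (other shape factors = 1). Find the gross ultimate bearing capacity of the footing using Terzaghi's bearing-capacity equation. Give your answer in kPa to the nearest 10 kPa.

Effective surcharge at the founding depth q = γ·D_f = 20.2 × 1.66 = 33.532 kPa.
The water table coincides with the base, so in the self-weight term γ → γ' = 11.09 kN/m³.
q_ult = c·N_c·s_c + q·N_q + 0.5·γ·B·N_γ·s_γ
     = 6.3 × 15.1 × 1.3 + 33.532 × 6.59 + 0.5 × 11.09 × 2.62 × 3.03 × 0.8
     = 123.67 + 220.98 + 35.216 = 379.86 kPa.

q_ult ≈ 380 kPa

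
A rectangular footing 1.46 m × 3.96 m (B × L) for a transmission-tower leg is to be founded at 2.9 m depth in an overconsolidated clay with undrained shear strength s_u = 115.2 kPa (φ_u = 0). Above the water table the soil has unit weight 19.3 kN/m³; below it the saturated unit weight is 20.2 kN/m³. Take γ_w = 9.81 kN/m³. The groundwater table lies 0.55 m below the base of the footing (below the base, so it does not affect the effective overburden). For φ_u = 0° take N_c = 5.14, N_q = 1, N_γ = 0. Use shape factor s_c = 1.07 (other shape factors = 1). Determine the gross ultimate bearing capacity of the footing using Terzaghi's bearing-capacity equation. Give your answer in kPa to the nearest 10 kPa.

Overburden at base level: q = 19.3 × 2.9 = 55.97 kPa.
Cohesion term c·N_c·s_c = 115.2 × 5.14 × 1.07 = 633.58 kPa; surcharge term q·N_q = 55.97 × 1 = 55.97 kPa.
q_ult = 633.58 + 55.97 = 689.55 kPa.

q_ult ≈ 690 kPa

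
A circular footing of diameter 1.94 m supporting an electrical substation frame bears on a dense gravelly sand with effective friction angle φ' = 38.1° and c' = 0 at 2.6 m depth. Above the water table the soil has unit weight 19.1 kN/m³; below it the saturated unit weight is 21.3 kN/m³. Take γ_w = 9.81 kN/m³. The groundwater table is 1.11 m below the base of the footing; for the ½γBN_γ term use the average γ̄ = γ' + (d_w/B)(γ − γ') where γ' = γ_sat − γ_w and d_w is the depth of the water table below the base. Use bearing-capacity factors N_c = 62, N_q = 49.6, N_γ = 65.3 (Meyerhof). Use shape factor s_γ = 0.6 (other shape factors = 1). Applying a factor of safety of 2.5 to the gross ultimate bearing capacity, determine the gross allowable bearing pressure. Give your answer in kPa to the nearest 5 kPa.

q = γ·D_f = 19.1 × 2.6 = 49.66 kPa.
γ' = 11.49 kN/m³; averaging over the depth B below the base, γ̄ = γ' + (d_w/B)(γ − γ') = 15.844 kN/m³.
q·N_q = 49.66 × 49.6 = 2463.1 kPa
0.5·γ·B·N_γ·s_γ = 0.5 × 15.844 × 1.94 × 65.3 × 0.6 = 602.15 kPa
q_ult = 2463.1 + 602.15 = 3065.3 kPa.
q_all = q_ult / FS = 3065.3 / 2.5 = 1226.1 kPa.

q_all ≈ 1225 kPa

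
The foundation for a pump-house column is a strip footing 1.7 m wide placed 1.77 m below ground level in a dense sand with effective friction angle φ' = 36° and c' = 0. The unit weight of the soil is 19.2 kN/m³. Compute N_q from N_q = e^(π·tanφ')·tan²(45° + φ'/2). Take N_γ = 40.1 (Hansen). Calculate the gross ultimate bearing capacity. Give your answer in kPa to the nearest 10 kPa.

q_ult ≈ 1940 kPa

tan36° = 0.7265, so N_q = e^(π×0.7265)·tan²(63°) = 9.801 × 3.852 = 37.75.
Overburden at base level: q = 19.2 × 1.77 = 33.984 kPa.
Surcharge term q·N_q = 33.984 × 37.752 = 1283 kPa; self-weight term 0.5·γ·B·N_γ = 0.5 × 19.2 × 1.7 × 40.1 = 654.43 kPa.
q_ult = 1283 + 654.43 = 1937.4 kPa.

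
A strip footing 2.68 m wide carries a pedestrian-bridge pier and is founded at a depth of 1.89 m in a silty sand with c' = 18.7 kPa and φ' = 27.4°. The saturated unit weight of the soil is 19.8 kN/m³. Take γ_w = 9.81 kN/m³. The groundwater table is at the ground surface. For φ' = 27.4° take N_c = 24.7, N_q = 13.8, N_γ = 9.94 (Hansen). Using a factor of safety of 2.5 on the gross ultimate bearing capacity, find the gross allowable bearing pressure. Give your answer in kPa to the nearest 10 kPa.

q_all ≈ 340 kPa

γ' = 19.8 − 9.81 = 9.99 kN/m³ (submerged throughout). q = 9.99 × 1.89 = 18.881 kPa; the same γ' applies in the ½γBN_γ term.
c·N_c = 18.7 × 24.7 = 461.89 kPa
q·N_q = 18.881 × 13.8 = 260.56 kPa
0.5·γ·B·N_γ = 0.5 × 9.99 × 2.68 × 9.94 = 133.06 kPa
q_ult = 461.89 + 260.56 + 133.06 = 855.51 kPa.
q_all = 855.51 / 2.5 = 342.2 kPa.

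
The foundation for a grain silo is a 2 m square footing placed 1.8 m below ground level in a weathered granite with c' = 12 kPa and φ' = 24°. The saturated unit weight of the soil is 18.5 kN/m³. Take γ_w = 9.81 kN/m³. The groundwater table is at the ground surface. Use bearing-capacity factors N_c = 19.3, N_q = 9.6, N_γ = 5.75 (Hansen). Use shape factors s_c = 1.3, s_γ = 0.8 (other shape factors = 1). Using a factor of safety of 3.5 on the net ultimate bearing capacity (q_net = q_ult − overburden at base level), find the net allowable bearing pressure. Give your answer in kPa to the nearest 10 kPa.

q_all(net) ≈ 140 kPa

With the water table at the surface the whole profile is submerged: γ' = 18.5 − 9.81 = 8.69 kN/m³, so q = γ'·D_f = 15.642 kPa; the same γ' applies in the ½γBN_γ term.
q_ult = c·N_c·s_c + q·N_q + 0.5·γ·B·N_γ·s_γ
     = 12 × 19.3 × 1.3 + 15.642 × 9.6 + 0.5 × 8.69 × 2 × 5.75 × 0.8
     = 301.08 + 150.16 + 39.974 = 491.22 kPa.
q_net = 491.22 − 15.642 = 475.58 kPa.
q_all(net) = 475.58 / 3.5 = 135.88 kPa.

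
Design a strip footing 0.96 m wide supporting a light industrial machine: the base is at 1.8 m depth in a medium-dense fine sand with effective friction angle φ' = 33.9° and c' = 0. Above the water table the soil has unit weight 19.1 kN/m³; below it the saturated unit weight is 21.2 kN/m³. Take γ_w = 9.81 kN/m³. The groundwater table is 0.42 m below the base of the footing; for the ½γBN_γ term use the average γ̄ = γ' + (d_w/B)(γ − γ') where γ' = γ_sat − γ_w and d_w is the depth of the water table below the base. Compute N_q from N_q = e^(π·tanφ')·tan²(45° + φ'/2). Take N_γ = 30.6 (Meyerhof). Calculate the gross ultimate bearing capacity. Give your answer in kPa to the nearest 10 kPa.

q_ult ≈ 1220 kPa

tan33.9° = 0.672, so N_q = e^(π×0.672)·tan²(61.95°) = 8.257 × 3.522 = 29.08.
Overburden at base level: q = 19.1 × 1.8 = 34.38 kPa.
The water table is 0.42 m below the base (< B = 0.96 m), so the ½γBN_γ term uses γ̄ = γ' + (d_w/B)(γ − γ') = 11.39 + (0.42/0.96)(19.1 − 11.39) = 14.763 kN/m³.
Surcharge term q·N_q = 34.38 × 29.083 = 999.89 kPa; self-weight term 0.5·γ·B·N_γ = 0.5 × 14.763 × 0.96 × 30.6 = 216.84 kPa.
q_ult = 999.89 + 216.84 = 1216.7 kPa.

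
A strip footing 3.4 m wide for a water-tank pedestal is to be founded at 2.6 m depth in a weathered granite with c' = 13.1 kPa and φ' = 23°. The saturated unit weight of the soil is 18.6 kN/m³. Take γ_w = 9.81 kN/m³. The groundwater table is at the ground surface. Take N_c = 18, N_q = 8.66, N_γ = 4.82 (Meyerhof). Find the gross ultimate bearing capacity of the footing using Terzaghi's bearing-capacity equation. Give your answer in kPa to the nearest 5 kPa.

q_ult ≈ 505 kPa

Water table at ground surface, so effective unit weight γ' = 18.6 − 9.81 = 8.79 kN/m³ is used throughout; overburden q = 8.79 × 2.6 = 22.854 kPa; the same γ' applies in the ½γBN_γ term.
Cohesion term c·N_c = 13.1 × 18 = 235.8 kPa; surcharge term q·N_q = 22.854 × 8.66 = 197.92 kPa; self-weight term 0.5·γ·B·N_γ = 0.5 × 8.79 × 3.4 × 4.82 = 72.025 kPa.
q_ult = 235.8 + 197.92 + 72.025 = 505.74 kPa.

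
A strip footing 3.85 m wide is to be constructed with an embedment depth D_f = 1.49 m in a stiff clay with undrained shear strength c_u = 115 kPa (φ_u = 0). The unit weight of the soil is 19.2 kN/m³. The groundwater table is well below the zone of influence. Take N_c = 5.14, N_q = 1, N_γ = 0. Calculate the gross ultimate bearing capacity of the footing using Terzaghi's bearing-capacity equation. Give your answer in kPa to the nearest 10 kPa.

q_ult ≈ 620 kPa

Effective surcharge at the founding depth q = γ·D_f = 19.2 × 1.49 = 28.608 kPa.
q_ult = c·N_c + q·N_q
     = 115 × 5.14 + 28.608 × 1
     = 591.1 + 28.608 = 619.71 kPa.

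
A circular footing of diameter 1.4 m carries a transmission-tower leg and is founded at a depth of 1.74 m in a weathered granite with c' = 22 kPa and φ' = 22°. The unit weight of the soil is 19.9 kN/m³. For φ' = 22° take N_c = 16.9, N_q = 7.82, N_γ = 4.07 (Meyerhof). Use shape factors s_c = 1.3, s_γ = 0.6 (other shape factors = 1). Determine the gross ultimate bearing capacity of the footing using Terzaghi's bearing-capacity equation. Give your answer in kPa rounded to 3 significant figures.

Overburden at base level: q = 19.9 × 1.74 = 34.626 kPa.
Cohesion term c·N_c·s_c = 22 × 16.9 × 1.3 = 483.34 kPa; surcharge term q·N_q = 34.626 × 7.82 = 270.78 kPa; self-weight term 0.5·γ·B·N_γ·s_γ = 0.5 × 19.9 × 1.4 × 4.07 × 0.6 = 34.017 kPa.
q_ult = 483.34 + 270.78 + 34.017 = 788.13 kPa.

q_ult ≈ 788 kPa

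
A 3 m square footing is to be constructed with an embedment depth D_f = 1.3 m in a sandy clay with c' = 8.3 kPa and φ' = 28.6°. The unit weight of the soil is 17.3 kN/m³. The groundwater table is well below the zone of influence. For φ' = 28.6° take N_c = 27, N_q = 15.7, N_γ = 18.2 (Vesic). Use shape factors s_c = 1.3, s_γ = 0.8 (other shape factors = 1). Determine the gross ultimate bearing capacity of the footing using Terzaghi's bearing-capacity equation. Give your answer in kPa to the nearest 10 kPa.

q_ult ≈ 1020 kPa

Overburden at base level: q = 17.3 × 1.3 = 22.49 kPa.
Cohesion term c·N_c·s_c = 8.3 × 27 × 1.3 = 291.33 kPa; surcharge term q·N_q = 22.49 × 15.7 = 353.09 kPa; self-weight term 0.5·γ·B·N_γ·s_γ = 0.5 × 17.3 × 3 × 18.2 × 0.8 = 377.83 kPa.
q_ult = 291.33 + 353.09 + 377.83 = 1022.3 kPa.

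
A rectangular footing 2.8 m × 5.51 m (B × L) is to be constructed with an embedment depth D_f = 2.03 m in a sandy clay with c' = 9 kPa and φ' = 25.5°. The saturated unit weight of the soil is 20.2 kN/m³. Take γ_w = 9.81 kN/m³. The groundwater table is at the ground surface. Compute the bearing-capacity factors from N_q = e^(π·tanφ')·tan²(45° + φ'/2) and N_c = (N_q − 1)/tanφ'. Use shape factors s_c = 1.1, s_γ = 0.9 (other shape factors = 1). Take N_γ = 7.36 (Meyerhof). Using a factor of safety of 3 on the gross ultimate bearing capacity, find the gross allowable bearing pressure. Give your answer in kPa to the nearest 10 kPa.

q_all ≈ 180 kPa

N_q = e^(π·tan25.5°)·tan²(57.75°) = 11.24; N_c = (N_q − 1)/tanφ' = 21.47.
With the water table at the surface the whole profile is submerged: γ' = 20.2 − 9.81 = 10.39 kN/m³, so q = γ'·D_f = 21.092 kPa; the same γ' applies in the ½γBN_γ term.
q_ult = c·N_c·s_c + q·N_q + 0.5·γ·B·N_γ·s_γ
     = 9 × 21.469 × 1.1 + 21.092 × 11.24 + 0.5 × 10.39 × 2.8 × 7.36 × 0.9
     = 212.55 + 237.08 + 96.353 = 545.98 kPa.
q_all = 545.98 / 3 = 181.99 kPa.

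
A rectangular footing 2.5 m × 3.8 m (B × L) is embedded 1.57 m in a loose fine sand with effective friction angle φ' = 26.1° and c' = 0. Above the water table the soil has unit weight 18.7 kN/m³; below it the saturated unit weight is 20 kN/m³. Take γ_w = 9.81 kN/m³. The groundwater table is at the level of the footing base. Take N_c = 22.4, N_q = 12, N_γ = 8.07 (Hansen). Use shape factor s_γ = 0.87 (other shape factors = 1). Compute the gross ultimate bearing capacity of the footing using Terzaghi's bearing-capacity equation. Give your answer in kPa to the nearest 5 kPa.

q_ult ≈ 440 kPa

q = γ·D_f = 18.7 × 1.57 = 29.359 kPa.
For the ½γBN_γ term take γ' = 20 − 9.81 = 10.19 kN/m³ (soil below base is submerged).
q·N_q = 29.359 × 12 = 352.31 kPa
0.5·γ·B·N_γ·s_γ = 0.5 × 10.19 × 2.5 × 8.07 × 0.87 = 89.429 kPa
q_ult = 352.31 + 89.429 = 441.74 kPa.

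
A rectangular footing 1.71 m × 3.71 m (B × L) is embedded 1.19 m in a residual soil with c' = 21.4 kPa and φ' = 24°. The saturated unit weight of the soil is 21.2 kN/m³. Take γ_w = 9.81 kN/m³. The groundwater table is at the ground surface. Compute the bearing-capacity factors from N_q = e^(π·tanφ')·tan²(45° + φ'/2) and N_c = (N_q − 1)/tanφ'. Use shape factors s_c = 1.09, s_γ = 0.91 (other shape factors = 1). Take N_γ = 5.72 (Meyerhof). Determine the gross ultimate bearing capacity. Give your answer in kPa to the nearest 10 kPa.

q_ult ≈ 630 kPa

tan24° = 0.4452, so N_q = e^(π×0.4452)·tan²(57°) = 4.05 × 2.371 = 9.6.
N_c = (9.6 − 1)/tan24° = 19.32.
With the water table at the surface the whole profile is submerged: γ' = 21.2 − 9.81 = 11.39 kN/m³, so q = γ'·D_f = 13.554 kPa; the same γ' applies in the ½γBN_γ term.
q_ult = c·N_c·s_c + q·N_q + 0.5·γ·B·N_γ·s_γ
     = 21.4 × 19.324 × 1.09 + 13.554 × 9.6034 + 0.5 × 11.39 × 1.71 × 5.72 × 0.91
     = 450.74 + 130.17 + 50.691 = 631.6 kPa.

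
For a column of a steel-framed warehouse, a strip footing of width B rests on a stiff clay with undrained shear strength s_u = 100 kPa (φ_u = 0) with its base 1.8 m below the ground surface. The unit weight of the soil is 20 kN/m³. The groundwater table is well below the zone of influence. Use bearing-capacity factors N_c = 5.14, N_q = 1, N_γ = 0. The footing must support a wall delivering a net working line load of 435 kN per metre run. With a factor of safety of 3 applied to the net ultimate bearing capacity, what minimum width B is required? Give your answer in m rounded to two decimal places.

B = 2.54 m

Overburden at base level: q = 20 × 1.8 = 36 kPa.
Cohesion term c·N_c = 100 × 5.14 = 514 kPa; surcharge term q·N_q = 36 × 1 = 36 kPa.
q_ult = 514 + 36 = 550 kPa.
For φ = 0 the ½γBN_γ term vanishes, so q_ult is independent of B. q_net = 550 − 36 = 514 kPa; q_all(net) = 514/3 = 171.33 kPa.
Required width B = w / q_all(net) = 435 / 171.33 = 2.539 m.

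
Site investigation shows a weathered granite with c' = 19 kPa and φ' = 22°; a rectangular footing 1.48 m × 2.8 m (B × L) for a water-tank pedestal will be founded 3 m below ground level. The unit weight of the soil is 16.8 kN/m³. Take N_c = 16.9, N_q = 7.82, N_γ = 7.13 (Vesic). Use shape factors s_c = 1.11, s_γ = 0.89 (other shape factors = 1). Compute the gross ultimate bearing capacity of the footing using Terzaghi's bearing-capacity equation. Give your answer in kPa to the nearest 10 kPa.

q_ult ≈ 830 kPa

q = γ·D_f = 16.8 × 3 = 50.4 kPa.
c·N_c·s_c = 19 × 16.9 × 1.11 = 356.42 kPa
q·N_q = 50.4 × 7.82 = 394.13 kPa
0.5·γ·B·N_γ·s_γ = 0.5 × 16.8 × 1.48 × 7.13 × 0.89 = 78.89 kPa
q_ult = 356.42 + 394.13 + 78.89 = 829.44 kPa.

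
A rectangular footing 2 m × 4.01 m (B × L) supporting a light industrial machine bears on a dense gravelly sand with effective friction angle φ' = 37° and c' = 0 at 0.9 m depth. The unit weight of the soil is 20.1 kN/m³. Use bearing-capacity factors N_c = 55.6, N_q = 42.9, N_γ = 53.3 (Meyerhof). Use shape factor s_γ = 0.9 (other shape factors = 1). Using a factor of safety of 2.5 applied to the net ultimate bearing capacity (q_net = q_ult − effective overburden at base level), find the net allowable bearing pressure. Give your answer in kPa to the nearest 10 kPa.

Effective surcharge at the founding depth q = γ·D_f = 20.1 × 0.9 = 18.09 kPa.
q_ult = q·N_q + 0.5·γ·B·N_γ·s_γ
     = 18.09 × 42.9 + 0.5 × 20.1 × 2 × 53.3 × 0.9
     = 776.06 + 964.2 = 1740.3 kPa.
Net ultimate: q_net = 1740.3 − 18.09 = 1722.2 kPa.
q_all(net) = 1722.2 / 2.5 = 688.87 kPa.

q_all(net) ≈ 690 kPa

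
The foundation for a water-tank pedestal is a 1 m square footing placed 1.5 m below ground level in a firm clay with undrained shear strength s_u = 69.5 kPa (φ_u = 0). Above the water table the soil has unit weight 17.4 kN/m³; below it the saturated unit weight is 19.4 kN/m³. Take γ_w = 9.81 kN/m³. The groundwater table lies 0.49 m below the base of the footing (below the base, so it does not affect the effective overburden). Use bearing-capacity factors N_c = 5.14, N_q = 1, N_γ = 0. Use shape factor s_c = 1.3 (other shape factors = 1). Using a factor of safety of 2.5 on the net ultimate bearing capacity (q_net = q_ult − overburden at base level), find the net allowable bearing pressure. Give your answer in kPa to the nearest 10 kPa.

q_all(net) ≈ 190 kPa

Overburden at base level: q = 17.4 × 1.5 = 26.1 kPa.
Cohesion term c·N_c·s_c = 69.5 × 5.14 × 1.3 = 464.4 kPa; surcharge term q·N_q = 26.1 × 1 = 26.1 kPa.
q_ult = 464.4 + 26.1 = 490.5 kPa.
q_net = 490.5 − 26.1 = 464.4 kPa.
q_all(net) = 464.4 / 2.5 = 185.76 kPa.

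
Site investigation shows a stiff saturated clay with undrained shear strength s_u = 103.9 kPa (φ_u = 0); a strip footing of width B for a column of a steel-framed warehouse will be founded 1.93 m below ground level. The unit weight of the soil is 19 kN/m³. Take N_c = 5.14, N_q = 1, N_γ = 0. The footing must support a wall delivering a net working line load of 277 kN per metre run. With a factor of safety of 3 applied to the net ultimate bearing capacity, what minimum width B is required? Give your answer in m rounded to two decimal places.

B = 1.56 m

q = γ·D_f = 19 × 1.93 = 36.67 kPa.
c·N_c = 103.9 × 5.14 = 534.05 kPa
q·N_q = 36.67 × 1 = 36.67 kPa
q_ult = 534.05 + 36.67 = 570.72 kPa.
For φ = 0 the ½γBN_γ term vanishes, so q_ult is independent of B. q_net = 570.72 − 36.67 = 534.05 kPa; q_all(net) = 534.05/3 = 178.02 kPa.
Required width B = w / q_all(net) = 277 / 178.02 = 1.556 m.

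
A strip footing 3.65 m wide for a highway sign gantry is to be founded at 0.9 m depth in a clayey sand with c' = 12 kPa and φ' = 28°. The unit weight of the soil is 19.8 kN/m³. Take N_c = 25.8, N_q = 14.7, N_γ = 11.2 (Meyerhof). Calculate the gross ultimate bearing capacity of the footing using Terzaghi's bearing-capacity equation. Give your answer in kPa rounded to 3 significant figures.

q_ult ≈ 976 kPa

Overburden at base level: q = 19.8 × 0.9 = 17.82 kPa.
Cohesion term c·N_c = 12 × 25.8 = 309.6 kPa; surcharge term q·N_q = 17.82 × 14.7 = 261.95 kPa; self-weight term 0.5·γ·B·N_γ = 0.5 × 19.8 × 3.65 × 11.2 = 404.71 kPa.
q_ult = 309.6 + 261.95 + 404.71 = 976.27 kPa.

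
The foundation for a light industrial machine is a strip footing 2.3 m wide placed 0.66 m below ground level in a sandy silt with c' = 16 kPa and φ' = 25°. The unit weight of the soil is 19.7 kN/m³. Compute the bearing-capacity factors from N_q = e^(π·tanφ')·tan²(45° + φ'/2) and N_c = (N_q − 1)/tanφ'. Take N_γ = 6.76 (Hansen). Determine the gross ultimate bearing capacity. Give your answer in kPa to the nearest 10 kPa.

tan25° = 0.4663, so N_q = e^(π×0.4663)·tan²(57.5°) = 4.327 × 2.464 = 10.66.
N_c = (10.66 − 1)/tan25° = 20.72.
Effective surcharge at the founding depth q = γ·D_f = 19.7 × 0.66 = 13.002 kPa.
q_ult = c·N_c + q·N_q + 0.5·γ·B·N_γ
     = 16 × 20.721 + 13.002 × 10.662 + 0.5 × 19.7 × 2.3 × 6.76
     = 331.53 + 138.63 + 153.15 = 623.31 kPa.

q_ult ≈ 620 kPa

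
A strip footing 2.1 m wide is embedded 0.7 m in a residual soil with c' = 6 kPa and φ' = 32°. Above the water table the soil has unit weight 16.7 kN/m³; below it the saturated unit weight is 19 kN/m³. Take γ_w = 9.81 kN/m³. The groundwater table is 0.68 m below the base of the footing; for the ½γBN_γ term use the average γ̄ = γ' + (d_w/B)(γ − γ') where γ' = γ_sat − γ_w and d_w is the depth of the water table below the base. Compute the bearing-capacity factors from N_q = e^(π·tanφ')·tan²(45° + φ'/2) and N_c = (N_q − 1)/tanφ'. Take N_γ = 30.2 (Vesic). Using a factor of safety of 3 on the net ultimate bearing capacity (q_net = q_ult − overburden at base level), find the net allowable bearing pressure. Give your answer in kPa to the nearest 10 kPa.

q_all(net) ≈ 280 kPa

N_q = e^(π·tan32°)·tan²(61°) = 23.18; N_c = (N_q − 1)/tanφ' = 35.49.
Effective surcharge at the founding depth q = γ·D_f = 16.7 × 0.7 = 11.69 kPa.
With d_w = 0.68 m < B, γ̄ = 9.19 + (0.68/2.1) × (16.7 − 9.19) = 11.622 kN/m³.
q_ult = c·N_c + q·N_q + 0.5·γ·B·N_γ
     = 6 × 35.49 + 11.69 × 23.177 + 0.5 × 11.622 × 2.1 × 30.2
     = 212.94 + 270.94 + 368.53 = 852.41 kPa.
q_net = 852.41 − 11.69 = 840.72 kPa.
q_all(net) = 840.72 / 3 = 280.24 kPa.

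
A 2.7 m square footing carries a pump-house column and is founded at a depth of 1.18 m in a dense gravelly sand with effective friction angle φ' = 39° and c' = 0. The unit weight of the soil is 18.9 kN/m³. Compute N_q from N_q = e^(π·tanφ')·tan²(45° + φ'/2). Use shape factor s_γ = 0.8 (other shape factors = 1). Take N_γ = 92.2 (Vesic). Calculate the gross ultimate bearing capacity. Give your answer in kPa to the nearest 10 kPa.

q_ult ≈ 3130 kPa

tan39° = 0.8098, so N_q = e^(π×0.8098)·tan²(64.5°) = 12.731 × 4.395 = 55.96.
Overburden at base level: q = 18.9 × 1.18 = 22.302 kPa.
Surcharge term q·N_q = 22.302 × 55.957 = 1248 kPa; self-weight term 0.5·γ·B·N_γ·s_γ = 0.5 × 18.9 × 2.7 × 92.2 × 0.8 = 1882 kPa.
q_ult = 1248 + 1882 = 3129.9 kPa.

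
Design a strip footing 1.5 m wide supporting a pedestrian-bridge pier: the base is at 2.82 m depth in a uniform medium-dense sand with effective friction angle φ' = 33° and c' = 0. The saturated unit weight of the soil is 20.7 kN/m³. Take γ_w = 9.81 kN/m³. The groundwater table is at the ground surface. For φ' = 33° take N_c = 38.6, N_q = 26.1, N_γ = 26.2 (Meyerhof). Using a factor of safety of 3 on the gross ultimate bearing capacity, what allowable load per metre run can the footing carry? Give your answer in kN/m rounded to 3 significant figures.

With the water table at the surface the whole profile is submerged: γ' = 20.7 − 9.81 = 10.89 kN/m³, so q = γ'·D_f = 30.71 kPa; the same γ' applies in the ½γBN_γ term.
q_ult = q·N_q + 0.5·γ·B·N_γ
     = 30.71 × 26.1 + 0.5 × 10.89 × 1.5 × 26.2
     = 801.53 + 213.99 = 1015.5 kPa.
Gross allowable pressure q_all = 1015.5 / 3 = 338.5 kPa.
Allowable wall load = q_all × B = 338.5 × 1.5 = 507.76 kN per metre run.

≈ 508 kN/m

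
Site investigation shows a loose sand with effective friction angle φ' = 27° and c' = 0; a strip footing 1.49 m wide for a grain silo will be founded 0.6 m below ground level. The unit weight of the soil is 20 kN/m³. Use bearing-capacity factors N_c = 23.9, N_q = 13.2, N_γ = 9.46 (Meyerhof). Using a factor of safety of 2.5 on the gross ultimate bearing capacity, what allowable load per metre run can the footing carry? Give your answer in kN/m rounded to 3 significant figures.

Effective surcharge at the founding depth q = γ·D_f = 20 × 0.6 = 12 kPa.
q_ult = q·N_q + 0.5·γ·B·N_γ
     = 12 × 13.2 + 0.5 × 20 × 1.49 × 9.46
     = 158.4 + 140.95 = 299.35 kPa.
Gross allowable pressure q_all = 299.35 / 2.5 = 119.74 kPa.
Allowable wall load = q_all × B = 119.74 × 1.49 = 178.41 kN per metre run.

≈ 178 kN/m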